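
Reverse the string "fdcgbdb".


Input: fdcgbdb
Reading characters right to left:
  Position 6: 'b'
  Position 5: 'd'
  Position 4: 'b'
  Position 3: 'g'
  Position 2: 'c'
  Position 1: 'd'
  Position 0: 'f'
Reversed: bdbgcdf

bdbgcdf


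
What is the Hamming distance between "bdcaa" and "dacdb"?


Comparing "bdcaa" and "dacdb" position by position:
  Position 0: 'b' vs 'd' => differ
  Position 1: 'd' vs 'a' => differ
  Position 2: 'c' vs 'c' => same
  Position 3: 'a' vs 'd' => differ
  Position 4: 'a' vs 'b' => differ
Total differences (Hamming distance): 4

4


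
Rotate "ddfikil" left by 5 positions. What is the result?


Input: "ddfikil", rotate left by 5
First 5 characters: "ddfik"
Remaining characters: "il"
Concatenate remaining + first: "il" + "ddfik" = "ilddfik"

ilddfik


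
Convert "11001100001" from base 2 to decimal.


Input: "11001100001" in base 2
Positional expansion:
  Digit '1' (value 1) x 2^10 = 1024
  Digit '1' (value 1) x 2^9 = 512
  Digit '0' (value 0) x 2^8 = 0
  Digit '0' (value 0) x 2^7 = 0
  Digit '1' (value 1) x 2^6 = 64
  Digit '1' (value 1) x 2^5 = 32
  Digit '0' (value 0) x 2^4 = 0
  Digit '0' (value 0) x 2^3 = 0
  Digit '0' (value 0) x 2^2 = 0
  Digit '0' (value 0) x 2^1 = 0
  Digit '1' (value 1) x 2^0 = 1
Sum = 1633

1633


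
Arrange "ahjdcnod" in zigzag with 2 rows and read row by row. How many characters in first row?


Zigzag "ahjdcnod" into 2 rows:
Placing characters:
  'a' => row 0
  'h' => row 1
  'j' => row 0
  'd' => row 1
  'c' => row 0
  'n' => row 1
  'o' => row 0
  'd' => row 1
Rows:
  Row 0: "ajco"
  Row 1: "hdnd"
First row length: 4

4


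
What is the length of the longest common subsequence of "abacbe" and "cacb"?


LCS of "abacbe" and "cacb"
DP table:
           c    a    c    b
      0    0    0    0    0
  a   0    0    1    1    1
  b   0    0    1    1    2
  a   0    0    1    1    2
  c   0    1    1    2    2
  b   0    1    1    2    3
  e   0    1    1    2    3
LCS length = dp[6][4] = 3

3


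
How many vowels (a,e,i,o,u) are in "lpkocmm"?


Input: lpkocmm
Checking each character:
  'l' at position 0: consonant
  'p' at position 1: consonant
  'k' at position 2: consonant
  'o' at position 3: vowel (running total: 1)
  'c' at position 4: consonant
  'm' at position 5: consonant
  'm' at position 6: consonant
Total vowels: 1

1


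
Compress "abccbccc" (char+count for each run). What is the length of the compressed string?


Input: abccbccc
Runs:
  'a' x 1 => "a1"
  'b' x 1 => "b1"
  'c' x 2 => "c2"
  'b' x 1 => "b1"
  'c' x 3 => "c3"
Compressed: "a1b1c2b1c3"
Compressed length: 10

10


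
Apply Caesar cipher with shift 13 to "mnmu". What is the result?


Caesar cipher: shift "mnmu" by 13
  'm' (pos 12) + 13 = pos 25 = 'z'
  'n' (pos 13) + 13 = pos 0 = 'a'
  'm' (pos 12) + 13 = pos 25 = 'z'
  'u' (pos 20) + 13 = pos 7 = 'h'
Result: zazh

zazh


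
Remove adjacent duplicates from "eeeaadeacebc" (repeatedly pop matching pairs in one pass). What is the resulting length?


Input: eeeaadeacebc
Stack-based adjacent duplicate removal:
  Read 'e': push. Stack: e
  Read 'e': matches stack top 'e' => pop. Stack: (empty)
  Read 'e': push. Stack: e
  Read 'a': push. Stack: ea
  Read 'a': matches stack top 'a' => pop. Stack: e
  Read 'd': push. Stack: ed
  Read 'e': push. Stack: ede
  Read 'a': push. Stack: edea
  Read 'c': push. Stack: edeac
  Read 'e': push. Stack: edeace
  Read 'b': push. Stack: edeaceb
  Read 'c': push. Stack: edeacebc
Final stack: "edeacebc" (length 8)

8


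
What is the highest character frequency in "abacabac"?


Input: abacabac
Character counts:
  'a': 4
  'b': 2
  'c': 2
Maximum frequency: 4

4


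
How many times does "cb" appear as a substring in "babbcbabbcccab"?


Searching for "cb" in "babbcbabbcccab"
Scanning each position:
  Position 0: "ba" => no
  Position 1: "ab" => no
  Position 2: "bb" => no
  Position 3: "bc" => no
  Position 4: "cb" => MATCH
  Position 5: "ba" => no
  Position 6: "ab" => no
  Position 7: "bb" => no
  Position 8: "bc" => no
  Position 9: "cc" => no
  Position 10: "cc" => no
  Position 11: "ca" => no
  Position 12: "ab" => no
Total occurrences: 1

1


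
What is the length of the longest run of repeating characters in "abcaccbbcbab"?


Input: "abcaccbbcbab"
Scanning for longest run:
  Position 1 ('b'): new char, reset run to 1
  Position 2 ('c'): new char, reset run to 1
  Position 3 ('a'): new char, reset run to 1
  Position 4 ('c'): new char, reset run to 1
  Position 5 ('c'): continues run of 'c', length=2
  Position 6 ('b'): new char, reset run to 1
  Position 7 ('b'): continues run of 'b', length=2
  Position 8 ('c'): new char, reset run to 1
  Position 9 ('b'): new char, reset run to 1
  Position 10 ('a'): new char, reset run to 1
  Position 11 ('b'): new char, reset run to 1
Longest run: 'c' with length 2

2


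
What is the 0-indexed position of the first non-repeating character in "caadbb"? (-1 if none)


Input: caadbb
Character frequencies:
  'a': 2
  'b': 2
  'c': 1
  'd': 1
Scanning left to right for freq == 1:
  Position 0 ('c'): unique! => answer = 0

0


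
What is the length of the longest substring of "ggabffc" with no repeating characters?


Input: "ggabffc"
Sliding window (track last position of each char):
  Position 0 ('g'): window [0,0] length 1 -- new best
  Position 1 ('g'): repeat (last at 0), move window start to 1
  Position 1 ('g'): window [1,1] length 1
  Position 2 ('a'): window [1,2] length 2 -- new best
  Position 3 ('b'): window [1,3] length 3 -- new best
  Position 4 ('f'): window [1,4] length 4 -- new best
  Position 5 ('f'): repeat (last at 4), move window start to 5
  Position 5 ('f'): window [5,5] length 1
  Position 6 ('c'): window [5,6] length 2
Longest substring with no repeats: "gabf" with length 4

4


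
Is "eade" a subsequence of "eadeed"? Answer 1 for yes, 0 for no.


Check if "eade" is a subsequence of "eadeed"
Greedy scan:
  Position 0 ('e'): matches sub[0] = 'e'
  Position 1 ('a'): matches sub[1] = 'a'
  Position 2 ('d'): matches sub[2] = 'd'
  Position 3 ('e'): matches sub[3] = 'e'
  Position 4 ('e'): no match needed
  Position 5 ('d'): no match needed
All 4 characters matched => is a subsequence

1


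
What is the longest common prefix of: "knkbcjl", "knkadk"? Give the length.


Words: knkbcjl, knkadk
  Position 0: all 'k' => match
  Position 1: all 'n' => match
  Position 2: all 'k' => match
  Position 3: ('b', 'a') => mismatch, stop
LCP = "knk" (length 3)

3


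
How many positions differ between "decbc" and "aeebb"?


Comparing "decbc" and "aeebb" position by position:
  Position 0: 'd' vs 'a' => DIFFER
  Position 1: 'e' vs 'e' => same
  Position 2: 'c' vs 'e' => DIFFER
  Position 3: 'b' vs 'b' => same
  Position 4: 'c' vs 'b' => DIFFER
Positions that differ: 3

3


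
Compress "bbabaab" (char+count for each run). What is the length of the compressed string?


Input: bbabaab
Runs:
  'b' x 2 => "b2"
  'a' x 1 => "a1"
  'b' x 1 => "b1"
  'a' x 2 => "a2"
  'b' x 1 => "b1"
Compressed: "b2a1b1a2b1"
Compressed length: 10

10


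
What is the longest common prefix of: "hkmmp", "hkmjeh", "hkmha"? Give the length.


Words: hkmmp, hkmjeh, hkmha
  Position 0: all 'h' => match
  Position 1: all 'k' => match
  Position 2: all 'm' => match
  Position 3: ('m', 'j', 'h') => mismatch, stop
LCP = "hkm" (length 3)

3


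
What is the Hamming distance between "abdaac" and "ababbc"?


Comparing "abdaac" and "ababbc" position by position:
  Position 0: 'a' vs 'a' => same
  Position 1: 'b' vs 'b' => same
  Position 2: 'd' vs 'a' => differ
  Position 3: 'a' vs 'b' => differ
  Position 4: 'a' vs 'b' => differ
  Position 5: 'c' vs 'c' => same
Total differences (Hamming distance): 3

3


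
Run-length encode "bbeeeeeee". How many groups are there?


Input: bbeeeeeee
Scanning for consecutive runs:
  Group 1: 'b' x 2 (positions 0-1)
  Group 2: 'e' x 7 (positions 2-8)
Total groups: 2

2


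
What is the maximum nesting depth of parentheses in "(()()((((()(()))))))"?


Input: "(()()((((()(()))))))"
Tracking depth:
  Position 0 '(': depth becomes 1
  Position 1 '(': depth becomes 2
  Position 2 ')': depth becomes 1
  Position 3 '(': depth becomes 2
  Position 4 ')': depth becomes 1
  Position 5 '(': depth becomes 2
  Position 6 '(': depth becomes 3
  Position 7 '(': depth becomes 4
  Position 8 '(': depth becomes 5
  Position 9 '(': depth becomes 6
  Position 10 ')': depth becomes 5
  Position 11 '(': depth becomes 6
  Position 12 '(': depth becomes 7
  Position 13 ')': depth becomes 6
  Position 14 ')': depth becomes 5
  Position 15 ')': depth becomes 4
  Position 16 ')': depth becomes 3
  Position 17 ')': depth becomes 2
  Position 18 ')': depth becomes 1
  Position 19 ')': depth becomes 0
Maximum depth reached: 7

7


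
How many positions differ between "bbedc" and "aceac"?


Comparing "bbedc" and "aceac" position by position:
  Position 0: 'b' vs 'a' => DIFFER
  Position 1: 'b' vs 'c' => DIFFER
  Position 2: 'e' vs 'e' => same
  Position 3: 'd' vs 'a' => DIFFER
  Position 4: 'c' vs 'c' => same
Positions that differ: 3

3


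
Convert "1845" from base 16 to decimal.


Input: "1845" in base 16
Positional expansion:
  Digit '1' (value 1) x 16^3 = 4096
  Digit '8' (value 8) x 16^2 = 2048
  Digit '4' (value 4) x 16^1 = 64
  Digit '5' (value 5) x 16^0 = 5
Sum = 6213

6213


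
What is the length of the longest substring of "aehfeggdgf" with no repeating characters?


Input: "aehfeggdgf"
Sliding window (track last position of each char):
  Position 0 ('a'): window [0,0] length 1 -- new best
  Position 1 ('e'): window [0,1] length 2 -- new best
  Position 2 ('h'): window [0,2] length 3 -- new best
  Position 3 ('f'): window [0,3] length 4 -- new best
  Position 4 ('e'): repeat (last at 1), move window start to 2
  Position 4 ('e'): window [2,4] length 3
  Position 5 ('g'): window [2,5] length 4
  Position 6 ('g'): repeat (last at 5), move window start to 6
  Position 6 ('g'): window [6,6] length 1
  Position 7 ('d'): window [6,7] length 2
  Position 8 ('g'): repeat (last at 6), move window start to 7
  Position 8 ('g'): window [7,8] length 2
  Position 9 ('f'): window [7,9] length 3
Longest substring with no repeats: "aehf" with length 4

4


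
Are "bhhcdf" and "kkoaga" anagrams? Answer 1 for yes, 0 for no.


Strings: "bhhcdf", "kkoaga"
Sorted first:  bcdfhh
Sorted second: aagkko
Differ at position 0: 'b' vs 'a' => not anagrams

0


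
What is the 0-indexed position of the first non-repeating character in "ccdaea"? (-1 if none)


Input: ccdaea
Character frequencies:
  'a': 2
  'c': 2
  'd': 1
  'e': 1
Scanning left to right for freq == 1:
  Position 0 ('c'): freq=2, skip
  Position 1 ('c'): freq=2, skip
  Position 2 ('d'): unique! => answer = 2

2


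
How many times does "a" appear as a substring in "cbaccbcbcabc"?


Searching for "a" in "cbaccbcbcabc"
Scanning each position:
  Position 0: "c" => no
  Position 1: "b" => no
  Position 2: "a" => MATCH
  Position 3: "c" => no
  Position 4: "c" => no
  Position 5: "b" => no
  Position 6: "c" => no
  Position 7: "b" => no
  Position 8: "c" => no
  Position 9: "a" => MATCH
  Position 10: "b" => no
  Position 11: "c" => no
Total occurrences: 2

2


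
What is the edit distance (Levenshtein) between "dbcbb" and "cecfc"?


Computing edit distance: "dbcbb" -> "cecfc"
DP table:
           c    e    c    f    c
      0    1    2    3    4    5
  d   1    1    2    3    4    5
  b   2    2    2    3    4    5
  c   3    2    3    2    3    4
  b   4    3    3    3    3    4
  b   5    4    4    4    4    4
Edit distance = dp[5][5] = 4

4


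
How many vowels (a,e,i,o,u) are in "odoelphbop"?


Input: odoelphbop
Checking each character:
  'o' at position 0: vowel (running total: 1)
  'd' at position 1: consonant
  'o' at position 2: vowel (running total: 2)
  'e' at position 3: vowel (running total: 3)
  'l' at position 4: consonant
  'p' at position 5: consonant
  'h' at position 6: consonant
  'b' at position 7: consonant
  'o' at position 8: vowel (running total: 4)
  'p' at position 9: consonant
Total vowels: 4

4


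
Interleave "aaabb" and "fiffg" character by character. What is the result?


Interleaving "aaabb" and "fiffg":
  Position 0: 'a' from first, 'f' from second => "af"
  Position 1: 'a' from first, 'i' from second => "ai"
  Position 2: 'a' from first, 'f' from second => "af"
  Position 3: 'b' from first, 'f' from second => "bf"
  Position 4: 'b' from first, 'g' from second => "bg"
Result: afaiafbfbg

afaiafbfbg


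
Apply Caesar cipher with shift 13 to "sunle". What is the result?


Caesar cipher: shift "sunle" by 13
  's' (pos 18) + 13 = pos 5 = 'f'
  'u' (pos 20) + 13 = pos 7 = 'h'
  'n' (pos 13) + 13 = pos 0 = 'a'
  'l' (pos 11) + 13 = pos 24 = 'y'
  'e' (pos 4) + 13 = pos 17 = 'r'
Result: fhayr

fhayr


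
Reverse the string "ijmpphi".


Input: ijmpphi
Reading characters right to left:
  Position 6: 'i'
  Position 5: 'h'
  Position 4: 'p'
  Position 3: 'p'
  Position 2: 'm'
  Position 1: 'j'
  Position 0: 'i'
Reversed: ihppmji

ihppmji


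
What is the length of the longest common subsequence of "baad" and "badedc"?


LCS of "baad" and "badedc"
DP table:
           b    a    d    e    d    c
      0    0    0    0    0    0    0
  b   0    1    1    1    1    1    1
  a   0    1    2    2    2    2    2
  a   0    1    2    2    2    2    2
  d   0    1    2    3    3    3    3
LCS length = dp[4][6] = 3

3


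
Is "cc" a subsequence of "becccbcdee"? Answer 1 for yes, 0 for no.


Check if "cc" is a subsequence of "becccbcdee"
Greedy scan:
  Position 0 ('b'): no match needed
  Position 1 ('e'): no match needed
  Position 2 ('c'): matches sub[0] = 'c'
  Position 3 ('c'): matches sub[1] = 'c'
  Position 4 ('c'): no match needed
  Position 5 ('b'): no match needed
  Position 6 ('c'): no match needed
  Position 7 ('d'): no match needed
  Position 8 ('e'): no match needed
  Position 9 ('e'): no match needed
All 2 characters matched => is a subsequence

1


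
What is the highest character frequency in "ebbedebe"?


Input: ebbedebe
Character counts:
  'b': 3
  'd': 1
  'e': 4
Maximum frequency: 4

4


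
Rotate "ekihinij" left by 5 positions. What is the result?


Input: "ekihinij", rotate left by 5
First 5 characters: "ekihi"
Remaining characters: "nij"
Concatenate remaining + first: "nij" + "ekihi" = "nijekihi"

nijekihi


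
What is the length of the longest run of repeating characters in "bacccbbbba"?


Input: "bacccbbbba"
Scanning for longest run:
  Position 1 ('a'): new char, reset run to 1
  Position 2 ('c'): new char, reset run to 1
  Position 3 ('c'): continues run of 'c', length=2
  Position 4 ('c'): continues run of 'c', length=3
  Position 5 ('b'): new char, reset run to 1
  Position 6 ('b'): continues run of 'b', length=2
  Position 7 ('b'): continues run of 'b', length=3
  Position 8 ('b'): continues run of 'b', length=4
  Position 9 ('a'): new char, reset run to 1
Longest run: 'b' with length 4

4


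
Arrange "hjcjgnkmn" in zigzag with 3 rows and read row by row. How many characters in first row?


Zigzag "hjcjgnkmn" into 3 rows:
Placing characters:
  'h' => row 0
  'j' => row 1
  'c' => row 2
  'j' => row 1
  'g' => row 0
  'n' => row 1
  'k' => row 2
  'm' => row 1
  'n' => row 0
Rows:
  Row 0: "hgn"
  Row 1: "jjnm"
  Row 2: "ck"
First row length: 3

3


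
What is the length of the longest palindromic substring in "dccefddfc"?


Input: "dccefddfc"
Checking substrings for palindromes:
  [4:8] "fddf" (len 4) => palindrome
  [1:3] "cc" (len 2) => palindrome
  [5:7] "dd" (len 2) => palindrome
Longest palindromic substring: "fddf" with length 4

4


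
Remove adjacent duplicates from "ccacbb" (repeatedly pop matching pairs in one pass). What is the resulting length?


Input: ccacbb
Stack-based adjacent duplicate removal:
  Read 'c': push. Stack: c
  Read 'c': matches stack top 'c' => pop. Stack: (empty)
  Read 'a': push. Stack: a
  Read 'c': push. Stack: ac
  Read 'b': push. Stack: acb
  Read 'b': matches stack top 'b' => pop. Stack: ac
Final stack: "ac" (length 2)

2


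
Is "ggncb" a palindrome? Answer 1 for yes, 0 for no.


Input: ggncb
Reversed: bcngg
  Compare pos 0 ('g') with pos 4 ('b'): MISMATCH
  Compare pos 1 ('g') with pos 3 ('c'): MISMATCH
Result: not a palindrome

0


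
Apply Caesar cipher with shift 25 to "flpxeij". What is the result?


Caesar cipher: shift "flpxeij" by 25
  'f' (pos 5) + 25 = pos 4 = 'e'
  'l' (pos 11) + 25 = pos 10 = 'k'
  'p' (pos 15) + 25 = pos 14 = 'o'
  'x' (pos 23) + 25 = pos 22 = 'w'
  'e' (pos 4) + 25 = pos 3 = 'd'
  'i' (pos 8) + 25 = pos 7 = 'h'
  'j' (pos 9) + 25 = pos 8 = 'i'
Result: ekowdhi

ekowdhi


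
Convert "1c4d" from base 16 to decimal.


Input: "1c4d" in base 16
Positional expansion:
  Digit '1' (value 1) x 16^3 = 4096
  Digit 'c' (value 12) x 16^2 = 3072
  Digit '4' (value 4) x 16^1 = 64
  Digit 'd' (value 13) x 16^0 = 13
Sum = 7245

7245


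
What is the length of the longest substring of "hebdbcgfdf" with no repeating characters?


Input: "hebdbcgfdf"
Sliding window (track last position of each char):
  Position 0 ('h'): window [0,0] length 1 -- new best
  Position 1 ('e'): window [0,1] length 2 -- new best
  Position 2 ('b'): window [0,2] length 3 -- new best
  Position 3 ('d'): window [0,3] length 4 -- new best
  Position 4 ('b'): repeat (last at 2), move window start to 3
  Position 4 ('b'): window [3,4] length 2
  Position 5 ('c'): window [3,5] length 3
  Position 6 ('g'): window [3,6] length 4
  Position 7 ('f'): window [3,7] length 5 -- new best
  Position 8 ('d'): repeat (last at 3), move window start to 4
  Position 8 ('d'): window [4,8] length 5
  Position 9 ('f'): repeat (last at 7), move window start to 8
  Position 9 ('f'): window [8,9] length 2
Longest substring with no repeats: "dbcgf" with length 5

5


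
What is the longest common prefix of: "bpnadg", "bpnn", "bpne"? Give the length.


Words: bpnadg, bpnn, bpne
  Position 0: all 'b' => match
  Position 1: all 'p' => match
  Position 2: all 'n' => match
  Position 3: ('a', 'n', 'e') => mismatch, stop
LCP = "bpn" (length 3)

3


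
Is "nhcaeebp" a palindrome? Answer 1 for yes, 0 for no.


Input: nhcaeebp
Reversed: pbeeachn
  Compare pos 0 ('n') with pos 7 ('p'): MISMATCH
  Compare pos 1 ('h') with pos 6 ('b'): MISMATCH
  Compare pos 2 ('c') with pos 5 ('e'): MISMATCH
  Compare pos 3 ('a') with pos 4 ('e'): MISMATCH
Result: not a palindrome

0


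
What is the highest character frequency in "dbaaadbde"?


Input: dbaaadbde
Character counts:
  'a': 3
  'b': 2
  'd': 3
  'e': 1
Maximum frequency: 3

3


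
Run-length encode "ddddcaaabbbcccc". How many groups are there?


Input: ddddcaaabbbcccc
Scanning for consecutive runs:
  Group 1: 'd' x 4 (positions 0-3)
  Group 2: 'c' x 1 (positions 4-4)
  Group 3: 'a' x 3 (positions 5-7)
  Group 4: 'b' x 3 (positions 8-10)
  Group 5: 'c' x 4 (positions 11-14)
Total groups: 5

5


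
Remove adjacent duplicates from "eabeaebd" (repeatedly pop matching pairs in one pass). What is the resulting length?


Input: eabeaebd
Stack-based adjacent duplicate removal:
  Read 'e': push. Stack: e
  Read 'a': push. Stack: ea
  Read 'b': push. Stack: eab
  Read 'e': push. Stack: eabe
  Read 'a': push. Stack: eabea
  Read 'e': push. Stack: eabeae
  Read 'b': push. Stack: eabeaeb
  Read 'd': push. Stack: eabeaebd
Final stack: "eabeaebd" (length 8)

8


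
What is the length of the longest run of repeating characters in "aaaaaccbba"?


Input: "aaaaaccbba"
Scanning for longest run:
  Position 1 ('a'): continues run of 'a', length=2
  Position 2 ('a'): continues run of 'a', length=3
  Position 3 ('a'): continues run of 'a', length=4
  Position 4 ('a'): continues run of 'a', length=5
  Position 5 ('c'): new char, reset run to 1
  Position 6 ('c'): continues run of 'c', length=2
  Position 7 ('b'): new char, reset run to 1
  Position 8 ('b'): continues run of 'b', length=2
  Position 9 ('a'): new char, reset run to 1
Longest run: 'a' with length 5

5


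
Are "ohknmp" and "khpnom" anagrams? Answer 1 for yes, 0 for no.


Strings: "ohknmp", "khpnom"
Sorted first:  hkmnop
Sorted second: hkmnop
Sorted forms match => anagrams

1


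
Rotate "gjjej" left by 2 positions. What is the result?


Input: "gjjej", rotate left by 2
First 2 characters: "gj"
Remaining characters: "jej"
Concatenate remaining + first: "jej" + "gj" = "jejgj"

jejgj


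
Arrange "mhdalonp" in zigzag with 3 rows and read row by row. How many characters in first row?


Zigzag "mhdalonp" into 3 rows:
Placing characters:
  'm' => row 0
  'h' => row 1
  'd' => row 2
  'a' => row 1
  'l' => row 0
  'o' => row 1
  'n' => row 2
  'p' => row 1
Rows:
  Row 0: "ml"
  Row 1: "haop"
  Row 2: "dn"
First row length: 2

2


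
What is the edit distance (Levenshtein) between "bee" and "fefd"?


Computing edit distance: "bee" -> "fefd"
DP table:
           f    e    f    d
      0    1    2    3    4
  b   1    1    2    3    4
  e   2    2    1    2    3
  e   3    3    2    2    3
Edit distance = dp[3][4] = 3

3


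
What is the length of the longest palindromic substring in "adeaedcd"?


Input: "adeaedcd"
Checking substrings for palindromes:
  [1:6] "deaed" (len 5) => palindrome
  [2:5] "eae" (len 3) => palindrome
  [5:8] "dcd" (len 3) => palindrome
Longest palindromic substring: "deaed" with length 5

5


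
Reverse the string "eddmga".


Input: eddmga
Reading characters right to left:
  Position 5: 'a'
  Position 4: 'g'
  Position 3: 'm'
  Position 2: 'd'
  Position 1: 'd'
  Position 0: 'e'
Reversed: agmdde

agmdde


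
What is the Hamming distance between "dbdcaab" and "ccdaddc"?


Comparing "dbdcaab" and "ccdaddc" position by position:
  Position 0: 'd' vs 'c' => differ
  Position 1: 'b' vs 'c' => differ
  Position 2: 'd' vs 'd' => same
  Position 3: 'c' vs 'a' => differ
  Position 4: 'a' vs 'd' => differ
  Position 5: 'a' vs 'd' => differ
  Position 6: 'b' vs 'c' => differ
Total differences (Hamming distance): 6

6


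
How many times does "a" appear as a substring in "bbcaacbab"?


Searching for "a" in "bbcaacbab"
Scanning each position:
  Position 0: "b" => no
  Position 1: "b" => no
  Position 2: "c" => no
  Position 3: "a" => MATCH
  Position 4: "a" => MATCH
  Position 5: "c" => no
  Position 6: "b" => no
  Position 7: "a" => MATCH
  Position 8: "b" => no
Total occurrences: 3

3


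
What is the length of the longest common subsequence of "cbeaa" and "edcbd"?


LCS of "cbeaa" and "edcbd"
DP table:
           e    d    c    b    d
      0    0    0    0    0    0
  c   0    0    0    1    1    1
  b   0    0    0    1    2    2
  e   0    1    1    1    2    2
  a   0    1    1    1    2    2
  a   0    1    1    1    2    2
LCS length = dp[5][5] = 2

2


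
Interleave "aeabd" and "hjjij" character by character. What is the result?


Interleaving "aeabd" and "hjjij":
  Position 0: 'a' from first, 'h' from second => "ah"
  Position 1: 'e' from first, 'j' from second => "ej"
  Position 2: 'a' from first, 'j' from second => "aj"
  Position 3: 'b' from first, 'i' from second => "bi"
  Position 4: 'd' from first, 'j' from second => "dj"
Result: ahejajbidj

ahejajbidj


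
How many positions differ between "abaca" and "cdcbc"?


Comparing "abaca" and "cdcbc" position by position:
  Position 0: 'a' vs 'c' => DIFFER
  Position 1: 'b' vs 'd' => DIFFER
  Position 2: 'a' vs 'c' => DIFFER
  Position 3: 'c' vs 'b' => DIFFER
  Position 4: 'a' vs 'c' => DIFFER
Positions that differ: 5

5


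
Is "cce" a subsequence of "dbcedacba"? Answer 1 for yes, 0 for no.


Check if "cce" is a subsequence of "dbcedacba"
Greedy scan:
  Position 0 ('d'): no match needed
  Position 1 ('b'): no match needed
  Position 2 ('c'): matches sub[0] = 'c'
  Position 3 ('e'): no match needed
  Position 4 ('d'): no match needed
  Position 5 ('a'): no match needed
  Position 6 ('c'): matches sub[1] = 'c'
  Position 7 ('b'): no match needed
  Position 8 ('a'): no match needed
Only matched 2/3 characters => not a subsequence

0


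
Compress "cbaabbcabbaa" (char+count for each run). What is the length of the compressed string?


Input: cbaabbcabbaa
Runs:
  'c' x 1 => "c1"
  'b' x 1 => "b1"
  'a' x 2 => "a2"
  'b' x 2 => "b2"
  'c' x 1 => "c1"
  'a' x 1 => "a1"
  'b' x 2 => "b2"
  'a' x 2 => "a2"
Compressed: "c1b1a2b2c1a1b2a2"
Compressed length: 16

16


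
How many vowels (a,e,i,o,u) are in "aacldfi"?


Input: aacldfi
Checking each character:
  'a' at position 0: vowel (running total: 1)
  'a' at position 1: vowel (running total: 2)
  'c' at position 2: consonant
  'l' at position 3: consonant
  'd' at position 4: consonant
  'f' at position 5: consonant
  'i' at position 6: vowel (running total: 3)
Total vowels: 3

3


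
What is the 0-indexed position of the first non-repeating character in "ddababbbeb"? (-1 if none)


Input: ddababbbeb
Character frequencies:
  'a': 2
  'b': 5
  'd': 2
  'e': 1
Scanning left to right for freq == 1:
  Position 0 ('d'): freq=2, skip
  Position 1 ('d'): freq=2, skip
  Position 2 ('a'): freq=2, skip
  Position 3 ('b'): freq=5, skip
  Position 4 ('a'): freq=2, skip
  Position 5 ('b'): freq=5, skip
  Position 6 ('b'): freq=5, skip
  Position 7 ('b'): freq=5, skip
  Position 8 ('e'): unique! => answer = 8

8


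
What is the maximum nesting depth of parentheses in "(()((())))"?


Input: "(()((())))"
Tracking depth:
  Position 0 '(': depth becomes 1
  Position 1 '(': depth becomes 2
  Position 2 ')': depth becomes 1
  Position 3 '(': depth becomes 2
  Position 4 '(': depth becomes 3
  Position 5 '(': depth becomes 4
  Position 6 ')': depth becomes 3
  Position 7 ')': depth becomes 2
  Position 8 ')': depth becomes 1
  Position 9 ')': depth becomes 0
Maximum depth reached: 4

4


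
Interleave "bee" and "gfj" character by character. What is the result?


Interleaving "bee" and "gfj":
  Position 0: 'b' from first, 'g' from second => "bg"
  Position 1: 'e' from first, 'f' from second => "ef"
  Position 2: 'e' from first, 'j' from second => "ej"
Result: bgefej

bgefej


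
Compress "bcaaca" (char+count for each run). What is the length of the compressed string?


Input: bcaaca
Runs:
  'b' x 1 => "b1"
  'c' x 1 => "c1"
  'a' x 2 => "a2"
  'c' x 1 => "c1"
  'a' x 1 => "a1"
Compressed: "b1c1a2c1a1"
Compressed length: 10

10


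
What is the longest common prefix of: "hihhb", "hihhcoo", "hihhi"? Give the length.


Words: hihhb, hihhcoo, hihhi
  Position 0: all 'h' => match
  Position 1: all 'i' => match
  Position 2: all 'h' => match
  Position 3: all 'h' => match
  Position 4: ('b', 'c', 'i') => mismatch, stop
LCP = "hihh" (length 4)

4


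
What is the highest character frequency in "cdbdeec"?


Input: cdbdeec
Character counts:
  'b': 1
  'c': 2
  'd': 2
  'e': 2
Maximum frequency: 2

2


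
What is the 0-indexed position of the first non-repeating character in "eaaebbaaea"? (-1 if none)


Input: eaaebbaaea
Character frequencies:
  'a': 5
  'b': 2
  'e': 3
Scanning left to right for freq == 1:
  Position 0 ('e'): freq=3, skip
  Position 1 ('a'): freq=5, skip
  Position 2 ('a'): freq=5, skip
  Position 3 ('e'): freq=3, skip
  Position 4 ('b'): freq=2, skip
  Position 5 ('b'): freq=2, skip
  Position 6 ('a'): freq=5, skip
  Position 7 ('a'): freq=5, skip
  Position 8 ('e'): freq=3, skip
  Position 9 ('a'): freq=5, skip
  No unique character found => answer = -1

-1


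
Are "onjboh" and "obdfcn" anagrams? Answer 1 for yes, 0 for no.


Strings: "onjboh", "obdfcn"
Sorted first:  bhjnoo
Sorted second: bcdfno
Differ at position 1: 'h' vs 'c' => not anagrams

0


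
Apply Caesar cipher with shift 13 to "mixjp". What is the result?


Caesar cipher: shift "mixjp" by 13
  'm' (pos 12) + 13 = pos 25 = 'z'
  'i' (pos 8) + 13 = pos 21 = 'v'
  'x' (pos 23) + 13 = pos 10 = 'k'
  'j' (pos 9) + 13 = pos 22 = 'w'
  'p' (pos 15) + 13 = pos 2 = 'c'
Result: zvkwc

zvkwc


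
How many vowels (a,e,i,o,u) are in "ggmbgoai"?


Input: ggmbgoai
Checking each character:
  'g' at position 0: consonant
  'g' at position 1: consonant
  'm' at position 2: consonant
  'b' at position 3: consonant
  'g' at position 4: consonant
  'o' at position 5: vowel (running total: 1)
  'a' at position 6: vowel (running total: 2)
  'i' at position 7: vowel (running total: 3)
Total vowels: 3

3


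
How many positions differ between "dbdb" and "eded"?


Comparing "dbdb" and "eded" position by position:
  Position 0: 'd' vs 'e' => DIFFER
  Position 1: 'b' vs 'd' => DIFFER
  Position 2: 'd' vs 'e' => DIFFER
  Position 3: 'b' vs 'd' => DIFFER
Positions that differ: 4

4


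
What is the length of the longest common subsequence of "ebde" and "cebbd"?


LCS of "ebde" and "cebbd"
DP table:
           c    e    b    b    d
      0    0    0    0    0    0
  e   0    0    1    1    1    1
  b   0    0    1    2    2    2
  d   0    0    1    2    2    3
  e   0    0    1    2    2    3
LCS length = dp[4][5] = 3

3


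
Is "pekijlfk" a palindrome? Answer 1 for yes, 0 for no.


Input: pekijlfk
Reversed: kfljikep
  Compare pos 0 ('p') with pos 7 ('k'): MISMATCH
  Compare pos 1 ('e') with pos 6 ('f'): MISMATCH
  Compare pos 2 ('k') with pos 5 ('l'): MISMATCH
  Compare pos 3 ('i') with pos 4 ('j'): MISMATCH
Result: not a palindrome

0


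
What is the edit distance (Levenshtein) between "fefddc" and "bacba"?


Computing edit distance: "fefddc" -> "bacba"
DP table:
           b    a    c    b    a
      0    1    2    3    4    5
  f   1    1    2    3    4    5
  e   2    2    2    3    4    5
  f   3    3    3    3    4    5
  d   4    4    4    4    4    5
  d   5    5    5    5    5    5
  c   6    6    6    5    6    6
Edit distance = dp[6][5] = 6

6


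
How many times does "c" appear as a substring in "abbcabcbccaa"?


Searching for "c" in "abbcabcbccaa"
Scanning each position:
  Position 0: "a" => no
  Position 1: "b" => no
  Position 2: "b" => no
  Position 3: "c" => MATCH
  Position 4: "a" => no
  Position 5: "b" => no
  Position 6: "c" => MATCH
  Position 7: "b" => no
  Position 8: "c" => MATCH
  Position 9: "c" => MATCH
  Position 10: "a" => no
  Position 11: "a" => no
Total occurrences: 4

4


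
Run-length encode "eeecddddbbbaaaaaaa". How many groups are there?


Input: eeecddddbbbaaaaaaa
Scanning for consecutive runs:
  Group 1: 'e' x 3 (positions 0-2)
  Group 2: 'c' x 1 (positions 3-3)
  Group 3: 'd' x 4 (positions 4-7)
  Group 4: 'b' x 3 (positions 8-10)
  Group 5: 'a' x 7 (positions 11-17)
Total groups: 5

5


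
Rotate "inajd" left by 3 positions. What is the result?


Input: "inajd", rotate left by 3
First 3 characters: "ina"
Remaining characters: "jd"
Concatenate remaining + first: "jd" + "ina" = "jdina"

jdina


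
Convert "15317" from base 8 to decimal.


Input: "15317" in base 8
Positional expansion:
  Digit '1' (value 1) x 8^4 = 4096
  Digit '5' (value 5) x 8^3 = 2560
  Digit '3' (value 3) x 8^2 = 192
  Digit '1' (value 1) x 8^1 = 8
  Digit '7' (value 7) x 8^0 = 7
Sum = 6863

6863


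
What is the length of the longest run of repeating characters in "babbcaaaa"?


Input: "babbcaaaa"
Scanning for longest run:
  Position 1 ('a'): new char, reset run to 1
  Position 2 ('b'): new char, reset run to 1
  Position 3 ('b'): continues run of 'b', length=2
  Position 4 ('c'): new char, reset run to 1
  Position 5 ('a'): new char, reset run to 1
  Position 6 ('a'): continues run of 'a', length=2
  Position 7 ('a'): continues run of 'a', length=3
  Position 8 ('a'): continues run of 'a', length=4
Longest run: 'a' with length 4

4


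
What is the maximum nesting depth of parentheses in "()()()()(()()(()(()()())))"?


Input: "()()()()(()()(()(()()())))"
Tracking depth:
  Position 0 '(': depth becomes 1
  Position 1 ')': depth becomes 0
  Position 2 '(': depth becomes 1
  Position 3 ')': depth becomes 0
  Position 4 '(': depth becomes 1
  Position 5 ')': depth becomes 0
  Position 6 '(': depth becomes 1
  Position 7 ')': depth becomes 0
  Position 8 '(': depth becomes 1
  Position 9 '(': depth becomes 2
  Position 10 ')': depth becomes 1
  Position 11 '(': depth becomes 2
  Position 12 ')': depth becomes 1
  Position 13 '(': depth becomes 2
  Position 14 '(': depth becomes 3
  Position 15 ')': depth becomes 2
  Position 16 '(': depth becomes 3
  Position 17 '(': depth becomes 4
  Position 18 ')': depth becomes 3
  Position 19 '(': depth becomes 4
  Position 20 ')': depth becomes 3
  Position 21 '(': depth becomes 4
  Position 22 ')': depth becomes 3
  Position 23 ')': depth becomes 2
  Position 24 ')': depth becomes 1
  Position 25 ')': depth becomes 0
Maximum depth reached: 4

4


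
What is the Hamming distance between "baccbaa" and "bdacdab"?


Comparing "baccbaa" and "bdacdab" position by position:
  Position 0: 'b' vs 'b' => same
  Position 1: 'a' vs 'd' => differ
  Position 2: 'c' vs 'a' => differ
  Position 3: 'c' vs 'c' => same
  Position 4: 'b' vs 'd' => differ
  Position 5: 'a' vs 'a' => same
  Position 6: 'a' vs 'b' => differ
Total differences (Hamming distance): 4

4


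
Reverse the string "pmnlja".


Input: pmnlja
Reading characters right to left:
  Position 5: 'a'
  Position 4: 'j'
  Position 3: 'l'
  Position 2: 'n'
  Position 1: 'm'
  Position 0: 'p'
Reversed: ajlnmp

ajlnmp


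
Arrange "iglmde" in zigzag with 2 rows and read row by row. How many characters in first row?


Zigzag "iglmde" into 2 rows:
Placing characters:
  'i' => row 0
  'g' => row 1
  'l' => row 0
  'm' => row 1
  'd' => row 0
  'e' => row 1
Rows:
  Row 0: "ild"
  Row 1: "gme"
First row length: 3

3


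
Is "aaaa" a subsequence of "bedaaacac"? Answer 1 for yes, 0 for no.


Check if "aaaa" is a subsequence of "bedaaacac"
Greedy scan:
  Position 0 ('b'): no match needed
  Position 1 ('e'): no match needed
  Position 2 ('d'): no match needed
  Position 3 ('a'): matches sub[0] = 'a'
  Position 4 ('a'): matches sub[1] = 'a'
  Position 5 ('a'): matches sub[2] = 'a'
  Position 6 ('c'): no match needed
  Position 7 ('a'): matches sub[3] = 'a'
  Position 8 ('c'): no match needed
All 4 characters matched => is a subsequence

1


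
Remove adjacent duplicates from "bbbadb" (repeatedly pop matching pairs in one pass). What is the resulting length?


Input: bbbadb
Stack-based adjacent duplicate removal:
  Read 'b': push. Stack: b
  Read 'b': matches stack top 'b' => pop. Stack: (empty)
  Read 'b': push. Stack: b
  Read 'a': push. Stack: ba
  Read 'd': push. Stack: bad
  Read 'b': push. Stack: badb
Final stack: "badb" (length 4)

4


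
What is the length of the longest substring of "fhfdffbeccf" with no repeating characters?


Input: "fhfdffbeccf"
Sliding window (track last position of each char):
  Position 0 ('f'): window [0,0] length 1 -- new best
  Position 1 ('h'): window [0,1] length 2 -- new best
  Position 2 ('f'): repeat (last at 0), move window start to 1
  Position 2 ('f'): window [1,2] length 2
  Position 3 ('d'): window [1,3] length 3 -- new best
  Position 4 ('f'): repeat (last at 2), move window start to 3
  Position 4 ('f'): window [3,4] length 2
  Position 5 ('f'): repeat (last at 4), move window start to 5
  Position 5 ('f'): window [5,5] length 1
  Position 6 ('b'): window [5,6] length 2
  Position 7 ('e'): window [5,7] length 3
  Position 8 ('c'): window [5,8] length 4 -- new best
  Position 9 ('c'): repeat (last at 8), move window start to 9
  Position 9 ('c'): window [9,9] length 1
  Position 10 ('f'): window [9,10] length 2
Longest substring with no repeats: "fbec" with length 4

4


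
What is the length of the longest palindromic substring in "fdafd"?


Input: "fdafd"
Checking substrings for palindromes:
  No multi-char palindromic substrings found
Longest palindromic substring: "f" with length 1

1


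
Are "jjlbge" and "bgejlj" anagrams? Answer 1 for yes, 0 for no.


Strings: "jjlbge", "bgejlj"
Sorted first:  begjjl
Sorted second: begjjl
Sorted forms match => anagrams

1


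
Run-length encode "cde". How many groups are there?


Input: cde
Scanning for consecutive runs:
  Group 1: 'c' x 1 (positions 0-0)
  Group 2: 'd' x 1 (positions 1-1)
  Group 3: 'e' x 1 (positions 2-2)
Total groups: 3

3


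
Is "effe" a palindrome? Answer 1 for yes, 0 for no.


Input: effe
Reversed: effe
  Compare pos 0 ('e') with pos 3 ('e'): match
  Compare pos 1 ('f') with pos 2 ('f'): match
Result: palindrome

1


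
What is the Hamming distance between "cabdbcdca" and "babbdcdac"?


Comparing "cabdbcdca" and "babbdcdac" position by position:
  Position 0: 'c' vs 'b' => differ
  Position 1: 'a' vs 'a' => same
  Position 2: 'b' vs 'b' => same
  Position 3: 'd' vs 'b' => differ
  Position 4: 'b' vs 'd' => differ
  Position 5: 'c' vs 'c' => same
  Position 6: 'd' vs 'd' => same
  Position 7: 'c' vs 'a' => differ
  Position 8: 'a' vs 'c' => differ
Total differences (Hamming distance): 5

5


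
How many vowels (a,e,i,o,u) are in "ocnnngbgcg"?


Input: ocnnngbgcg
Checking each character:
  'o' at position 0: vowel (running total: 1)
  'c' at position 1: consonant
  'n' at position 2: consonant
  'n' at position 3: consonant
  'n' at position 4: consonant
  'g' at position 5: consonant
  'b' at position 6: consonant
  'g' at position 7: consonant
  'c' at position 8: consonant
  'g' at position 9: consonant
Total vowels: 1

1


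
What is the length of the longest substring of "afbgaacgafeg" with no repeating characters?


Input: "afbgaacgafeg"
Sliding window (track last position of each char):
  Position 0 ('a'): window [0,0] length 1 -- new best
  Position 1 ('f'): window [0,1] length 2 -- new best
  Position 2 ('b'): window [0,2] length 3 -- new best
  Position 3 ('g'): window [0,3] length 4 -- new best
  Position 4 ('a'): repeat (last at 0), move window start to 1
  Position 4 ('a'): window [1,4] length 4
  Position 5 ('a'): repeat (last at 4), move window start to 5
  Position 5 ('a'): window [5,5] length 1
  Position 6 ('c'): window [5,6] length 2
  Position 7 ('g'): window [5,7] length 3
  Position 8 ('a'): repeat (last at 5), move window start to 6
  Position 8 ('a'): window [6,8] length 3
  Position 9 ('f'): window [6,9] length 4
  Position 10 ('e'): window [6,10] length 5 -- new best
  Position 11 ('g'): repeat (last at 7), move window start to 8
  Position 11 ('g'): window [8,11] length 4
Longest substring with no repeats: "cgafe" with length 5

5


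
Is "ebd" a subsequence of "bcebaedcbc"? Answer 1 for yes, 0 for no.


Check if "ebd" is a subsequence of "bcebaedcbc"
Greedy scan:
  Position 0 ('b'): no match needed
  Position 1 ('c'): no match needed
  Position 2 ('e'): matches sub[0] = 'e'
  Position 3 ('b'): matches sub[1] = 'b'
  Position 4 ('a'): no match needed
  Position 5 ('e'): no match needed
  Position 6 ('d'): matches sub[2] = 'd'
  Position 7 ('c'): no match needed
  Position 8 ('b'): no match needed
  Position 9 ('c'): no match needed
All 3 characters matched => is a subsequence

1


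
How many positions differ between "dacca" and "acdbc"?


Comparing "dacca" and "acdbc" position by position:
  Position 0: 'd' vs 'a' => DIFFER
  Position 1: 'a' vs 'c' => DIFFER
  Position 2: 'c' vs 'd' => DIFFER
  Position 3: 'c' vs 'b' => DIFFER
  Position 4: 'a' vs 'c' => DIFFER
Positions that differ: 5

5


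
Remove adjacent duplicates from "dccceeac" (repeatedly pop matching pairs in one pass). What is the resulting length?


Input: dccceeac
Stack-based adjacent duplicate removal:
  Read 'd': push. Stack: d
  Read 'c': push. Stack: dc
  Read 'c': matches stack top 'c' => pop. Stack: d
  Read 'c': push. Stack: dc
  Read 'e': push. Stack: dce
  Read 'e': matches stack top 'e' => pop. Stack: dc
  Read 'a': push. Stack: dca
  Read 'c': push. Stack: dcac
Final stack: "dcac" (length 4)

4


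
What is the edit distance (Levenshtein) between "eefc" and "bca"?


Computing edit distance: "eefc" -> "bca"
DP table:
           b    c    a
      0    1    2    3
  e   1    1    2    3
  e   2    2    2    3
  f   3    3    3    3
  c   4    4    3    4
Edit distance = dp[4][3] = 4

4
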